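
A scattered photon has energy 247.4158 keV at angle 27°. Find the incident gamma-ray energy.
261.2000 keV

Convert final energy to wavelength (hc ≈ 1239.842 keV·pm):
λ' = hc/E' = 1239.842 / 247.4158 = 5.0112 pm

Calculate the Compton shift:
Δλ = λ_C(1 - cos(27°))
Δλ = 2.4263 × (1 - cos(27°))
Δλ = 0.2645 pm

Initial wavelength:
λ = λ' - Δλ = 5.0112 - 0.2645 = 4.7467 pm

Initial energy:
E = hc/λ = 1239.842 / 4.7467 = 261.2000 keV

(Intermediate values are shown rounded; full precision is carried through to the final answer.)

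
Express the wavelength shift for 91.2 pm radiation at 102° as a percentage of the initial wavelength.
3.2136%

Calculate the Compton shift:
Δλ = λ_C(1 - cos(102°))
Δλ = 2.4263 × (1 - cos(102°))
Δλ = 2.4263 × 1.2079
Δλ = 2.9308 pm

Percentage change:
(Δλ/λ₀) × 100 = (2.9308/91.2) × 100
= 3.2136%

(Intermediate values are shown rounded; full precision is carried through to the final answer.)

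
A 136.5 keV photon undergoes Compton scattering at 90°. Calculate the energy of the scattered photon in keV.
107.7243 keV

First convert energy to wavelength:
λ = hc/E, with hc ≈ 1239.842 keV·pm (i.e. 1239.842 eV·nm)

For E = 136.5 keV = 136500 eV:
λ = 1239.842 keV·pm / 136.5 keV
λ = 9.0831 pm

Calculate the Compton shift:
Δλ = λ_C(1 - cos(90°)) = 2.4263 × 1.0000
Δλ = 2.4263 pm

Final wavelength:
λ' = 9.0831 + 2.4263 = 11.5094 pm

Final energy:
E' = hc/λ' = 1239.842 / 11.5094 = 107.7243 keV

(Intermediate values are shown rounded; full precision is carried through to the final answer.)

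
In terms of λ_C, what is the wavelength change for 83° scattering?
0.8781 λ_C

The Compton shift formula is:
Δλ = λ_C(1 - cos θ)

Dividing both sides by λ_C:
Δλ/λ_C = 1 - cos θ

For θ = 83°:
Δλ/λ_C = 1 - cos(83°)
Δλ/λ_C = 1 - 0.1219
Δλ/λ_C = 0.8781

This means the shift is 0.8781 × λ_C = 2.1306 pm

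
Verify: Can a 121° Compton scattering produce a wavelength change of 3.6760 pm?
Yes, consistent

Calculate the expected shift for θ = 121°:

Δλ_expected = λ_C(1 - cos(121°))
Δλ_expected = 2.4263 × (1 - cos(121°))
Δλ_expected = 2.4263 × 1.5150
Δλ_expected = 3.6760 pm

Given shift: 3.6760 pm
Expected shift: 3.6760 pm
Difference: 0.0000 pm

The values match. This is consistent with Compton scattering at the stated angle.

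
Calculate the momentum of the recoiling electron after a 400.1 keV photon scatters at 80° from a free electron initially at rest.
2.3008e-22 kg·m/s

The electron is initially at rest, so by conservation of momentum:
p⃗_e = p⃗₀ − p⃗'  (incident photon momentum minus scattered photon momentum)

Photon momentum magnitudes (p = h/λ = E/c):
λ₀ = hc/E₀ = 3.0988 pm → p₀ = h/λ₀ = 2.1382e-22 kg·m/s
Δλ = λ_C(1 − cos 80°) = 2.0050 pm
λ' = 5.1038 pm → p' = h/λ' = 1.2983e-22 kg·m/s

The scattered photon makes angle θ = 80° with the incident direction, so by the law of cosines:
|p⃗_e|² = p₀² + p'² − 2p₀p'cos θ
|p⃗_e|² = (2.1382e-22)² + (1.2983e-22)² − 2·2.1382e-22·1.2983e-22·cos(80°)
|p⃗_e| = 2.3008e-22 kg·m/s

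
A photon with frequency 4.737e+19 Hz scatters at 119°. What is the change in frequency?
1.718e+19 Hz (decrease)

Convert frequency to wavelength (c = 299792458 m/s):
λ₀ = c/f₀ = 299792458/4.737e+19 = 6.3287409e-12 m = 6.3287 pm

Calculate Compton shift:
Δλ = λ_C(1 - cos(119°)) = 3.6026 pm

Final wavelength:
λ' = λ₀ + Δλ = 6.3287 + 3.6026 = 9.9313 pm

Final frequency:
f' = c/λ' = 299792458/9.9313497e-12 = 3.0186477e+19 Hz

Frequency shift (decrease):
Δf = f₀ - f' = 4.737e+19 - 3.0186477e+19 = 1.718e+19 Hz

(Intermediate values are shown rounded; full precision is carried through to the final answer.)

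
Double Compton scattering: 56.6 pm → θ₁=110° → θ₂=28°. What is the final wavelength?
60.1402 pm

Apply Compton shift twice:

First scattering at θ₁ = 110°:
Δλ₁ = λ_C(1 - cos(110°))
Δλ₁ = 2.4263 × 1.3420
Δλ₁ = 3.2562 pm

After first scattering:
λ₁ = 56.6 + 3.2562 = 59.8562 pm

Second scattering at θ₂ = 28°:
Δλ₂ = λ_C(1 - cos(28°))
Δλ₂ = 2.4263 × 0.1171
Δλ₂ = 0.2840 pm

Final wavelength:
λ₂ = 59.8562 + 0.2840 = 60.1402 pm

Total shift: Δλ_total = 3.2562 + 0.2840 = 3.5402 pm

(Intermediate values are shown rounded; full precision is carried through to the final answer.)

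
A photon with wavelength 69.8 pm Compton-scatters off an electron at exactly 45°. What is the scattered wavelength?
70.5106 pm

Using the Compton formula: λ' = λ + λ_C(1 − cos θ)

For θ = 45°, cos θ = √2/2 (exact) ≈ 0.7071, so:
1 − cos 45° = 1 − (√2/2) ≈ 0.2929

Δλ = λ_C × 0.2929 = 2.4263 × 0.2929 = 0.7106 pm

λ' = 69.8 + 0.7106 = 70.5106 pm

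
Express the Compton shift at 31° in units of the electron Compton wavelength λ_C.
0.1428 λ_C

The Compton shift formula is:
Δλ = λ_C(1 - cos θ)

Dividing both sides by λ_C:
Δλ/λ_C = 1 - cos θ

For θ = 31°:
Δλ/λ_C = 1 - cos(31°)
Δλ/λ_C = 1 - 0.8572
Δλ/λ_C = 0.1428

This means the shift is 0.1428 × λ_C = 0.3466 pm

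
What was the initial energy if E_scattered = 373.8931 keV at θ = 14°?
382.2000 keV

Convert final energy to wavelength (hc ≈ 1239.842 keV·pm):
λ' = hc/E' = 1239.842 / 373.8931 = 3.3160 pm

Calculate the Compton shift:
Δλ = λ_C(1 - cos(14°))
Δλ = 2.4263 × (1 - cos(14°))
Δλ = 0.0721 pm

Initial wavelength:
λ = λ' - Δλ = 3.3160 - 0.0721 = 3.2440 pm

Initial energy:
E = hc/λ = 1239.842 / 3.2440 = 382.2000 keV

(Intermediate values are shown rounded; full precision is carried through to the final answer.)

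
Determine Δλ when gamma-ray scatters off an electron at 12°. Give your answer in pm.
0.0530 pm

Using the Compton scattering formula:
Δλ = λ_C(1 - cos θ)

where λ_C = h/(m_e·c) ≈ 2.4263 pm is the Compton wavelength of an electron.

For θ = 12°:
cos(12°) = 0.9781
1 - cos(12°) = 0.0219

Δλ = 2.4263 × 0.0219
Δλ = 0.0530 pm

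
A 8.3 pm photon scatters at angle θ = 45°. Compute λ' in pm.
9.0106 pm

Using the Compton scattering formula:
λ' = λ + Δλ = λ + λ_C(1 - cos θ)

Given:
- Initial wavelength λ = 8.3 pm
- Scattering angle θ = 45°
- Compton wavelength λ_C ≈ 2.4263 pm

Calculate the shift:
Δλ = 2.4263 × (1 - cos(45°))
Δλ = 2.4263 × 0.2929
Δλ = 0.7106 pm

Final wavelength:
λ' = 8.3 + 0.7106 = 9.0106 pm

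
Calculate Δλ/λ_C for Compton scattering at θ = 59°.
0.4850 λ_C

The Compton shift formula is:
Δλ = λ_C(1 - cos θ)

Dividing both sides by λ_C:
Δλ/λ_C = 1 - cos θ

For θ = 59°:
Δλ/λ_C = 1 - cos(59°)
Δλ/λ_C = 1 - 0.5150
Δλ/λ_C = 0.4850

This means the shift is 0.4850 × λ_C = 1.1767 pm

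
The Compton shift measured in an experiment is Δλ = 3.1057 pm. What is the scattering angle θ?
106.26°

From the Compton formula Δλ = λ_C(1 - cos θ), we can solve for θ:

cos θ = 1 - Δλ/λ_C

Given:
- Δλ = 3.1057 pm
- λ_C = h/(m_e·c) ≈ 2.42631024 pm

cos θ = 1 - 3.1057/2.42631024
cos θ = 1 - 1.280009
cos θ = -0.280009

θ = arccos(-0.280009)
θ = 106.26°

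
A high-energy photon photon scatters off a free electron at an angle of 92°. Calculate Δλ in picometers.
2.5110 pm

Using the Compton scattering formula:
Δλ = λ_C(1 - cos θ)

where λ_C = h/(m_e·c) ≈ 2.4263 pm is the Compton wavelength of an electron.

For θ = 92°:
cos(92°) = -0.0349
1 - cos(92°) = 1.0349

Δλ = 2.4263 × 1.0349
Δλ = 2.5110 pm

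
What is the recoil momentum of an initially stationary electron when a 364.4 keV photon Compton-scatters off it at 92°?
2.2805e-22 kg·m/s

The electron is initially at rest, so by conservation of momentum:
p⃗_e = p⃗₀ − p⃗'  (incident photon momentum minus scattered photon momentum)

Photon momentum magnitudes (p = h/λ = E/c):
λ₀ = hc/E₀ = 3.4024 pm → p₀ = h/λ₀ = 1.9475e-22 kg·m/s
Δλ = λ_C(1 − cos 92°) = 2.5110 pm
λ' = 5.9134 pm → p' = h/λ' = 1.1205e-22 kg·m/s

The scattered photon makes angle θ = 92° with the incident direction, so by the law of cosines:
|p⃗_e|² = p₀² + p'² − 2p₀p'cos θ
|p⃗_e|² = (1.9475e-22)² + (1.1205e-22)² − 2·1.9475e-22·1.1205e-22·cos(92°)
|p⃗_e| = 2.2805e-22 kg·m/s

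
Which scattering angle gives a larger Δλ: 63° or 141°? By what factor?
141° produces the larger shift by a factor of 3.255

Calculate both shifts using Δλ = λ_C(1 - cos θ):

For θ₁ = 63°:
Δλ₁ = 2.4263 × (1 - cos(63°))
Δλ₁ = 2.4263 × 0.5460
Δλ₁ = 1.3248 pm

For θ₂ = 141°:
Δλ₂ = 2.4263 × (1 - cos(141°))
Δλ₂ = 2.4263 × 1.7771
Δλ₂ = 4.3119 pm

The 141° angle produces the larger shift.
Ratio: 4.3119/1.3248 = 3.255

(Intermediate values are shown rounded; full precision is carried through to the final answer.)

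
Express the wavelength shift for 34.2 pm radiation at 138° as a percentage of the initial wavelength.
12.3667%

Calculate the Compton shift:
Δλ = λ_C(1 - cos(138°))
Δλ = 2.4263 × (1 - cos(138°))
Δλ = 2.4263 × 1.7431
Δλ = 4.2294 pm

Percentage change:
(Δλ/λ₀) × 100 = (4.2294/34.2) × 100
= 12.3667%

(Intermediate values are shown rounded; full precision is carried through to the final answer.)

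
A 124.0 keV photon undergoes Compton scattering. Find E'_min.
83.4835 keV (at θ = 180°)

The scattered photon has minimum energy when its wavelength is maximum, i.e., when the Compton shift Δλ = λ_C(1 − cos θ) is maximum. This occurs at θ = 180° (backscattering), giving Δλ_max = 2λ_C = 4.8526 pm.

Initial wavelength: λ₀ = hc/E₀ = 9.9987 pm
Maximum final wavelength: λ'_max = λ₀ + 2λ_C = 9.9987 + 4.8526 = 14.8513 pm
Minimum final energy: E'_min = hc/λ'_max = 83.4835 keV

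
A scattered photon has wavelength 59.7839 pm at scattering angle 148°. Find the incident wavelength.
55.3000 pm

From λ' = λ + Δλ, we have λ = λ' - Δλ

First calculate the Compton shift:
Δλ = λ_C(1 - cos θ)
Δλ = 2.4263 × (1 - cos(148°))
Δλ = 2.4263 × 1.8480
Δλ = 4.4839 pm

Initial wavelength:
λ = λ' - Δλ
λ = 59.7839 - 4.4839
λ = 55.3000 pm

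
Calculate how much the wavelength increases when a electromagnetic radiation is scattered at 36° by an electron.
0.4634 pm

Using the Compton scattering formula:
Δλ = λ_C(1 - cos θ)

where λ_C = h/(m_e·c) ≈ 2.4263 pm is the Compton wavelength of an electron.

For θ = 36°:
cos(36°) = 0.8090
1 - cos(36°) = 0.1910

Δλ = 2.4263 × 0.1910
Δλ = 0.4634 pm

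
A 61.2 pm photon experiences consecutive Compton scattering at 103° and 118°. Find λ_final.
67.7375 pm

Apply Compton shift twice:

First scattering at θ₁ = 103°:
Δλ₁ = λ_C(1 - cos(103°))
Δλ₁ = 2.4263 × 1.2250
Δλ₁ = 2.9721 pm

After first scattering:
λ₁ = 61.2 + 2.9721 = 64.1721 pm

Second scattering at θ₂ = 118°:
Δλ₂ = λ_C(1 - cos(118°))
Δλ₂ = 2.4263 × 1.4695
Δλ₂ = 3.5654 pm

Final wavelength:
λ₂ = 64.1721 + 3.5654 = 67.7375 pm

Total shift: Δλ_total = 2.9721 + 3.5654 = 6.5375 pm

(Intermediate values are shown rounded; full precision is carried through to the final answer.)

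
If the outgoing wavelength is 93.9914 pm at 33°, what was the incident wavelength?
93.6000 pm

From λ' = λ + Δλ, we have λ = λ' - Δλ

First calculate the Compton shift:
Δλ = λ_C(1 - cos θ)
Δλ = 2.4263 × (1 - cos(33°))
Δλ = 2.4263 × 0.1613
Δλ = 0.3914 pm

Initial wavelength:
λ = λ' - Δλ
λ = 93.9914 - 0.3914
λ = 93.6000 pm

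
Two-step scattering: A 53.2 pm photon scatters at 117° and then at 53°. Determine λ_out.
57.6940 pm

Apply Compton shift twice:

First scattering at θ₁ = 117°:
Δλ₁ = λ_C(1 - cos(117°))
Δλ₁ = 2.4263 × 1.4540
Δλ₁ = 3.5278 pm

After first scattering:
λ₁ = 53.2 + 3.5278 = 56.7278 pm

Second scattering at θ₂ = 53°:
Δλ₂ = λ_C(1 - cos(53°))
Δλ₂ = 2.4263 × 0.3982
Δλ₂ = 0.9661 pm

Final wavelength:
λ₂ = 56.7278 + 0.9661 = 57.6940 pm

Total shift: Δλ_total = 3.5278 + 0.9661 = 4.4940 pm

(Intermediate values are shown rounded; full precision is carried through to the final answer.)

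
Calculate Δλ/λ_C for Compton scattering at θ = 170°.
1.9848 λ_C

The Compton shift formula is:
Δλ = λ_C(1 - cos θ)

Dividing both sides by λ_C:
Δλ/λ_C = 1 - cos θ

For θ = 170°:
Δλ/λ_C = 1 - cos(170°)
Δλ/λ_C = 1 - -0.9848
Δλ/λ_C = 1.9848

This means the shift is 1.9848 × λ_C = 4.8158 pm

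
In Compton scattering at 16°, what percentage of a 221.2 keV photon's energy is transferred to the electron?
0.0165 (or 1.65%)

Calculate initial and final photon energies:

Initial: E₀ = 221.2 keV → λ₀ = 5.6051 pm
Compton shift: Δλ = 0.0940 pm
Final wavelength: λ' = 5.6991 pm
Final energy: E' = 217.5519 keV

Fractional energy loss:
(E₀ - E')/E₀ = (221.2000 - 217.5519)/221.2000
= 3.6481/221.2000
= 0.0165
= 1.65%

(Intermediate values are shown rounded; full precision is carried through to the final answer.)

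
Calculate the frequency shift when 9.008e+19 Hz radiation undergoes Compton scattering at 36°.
1.101e+19 Hz (decrease)

Convert frequency to wavelength (c = 299792458 m/s):
λ₀ = c/f₀ = 299792458/9.008e+19 = 3.3280690e-12 m = 3.3281 pm

Calculate Compton shift:
Δλ = λ_C(1 - cos(36°)) = 0.4634 pm

Final wavelength:
λ' = λ₀ + Δλ = 3.3281 + 0.4634 = 3.7915 pm

Final frequency:
f' = c/λ' = 299792458/3.7914530e-12 = 7.9070598e+19 Hz

Frequency shift (decrease):
Δf = f₀ - f' = 9.008e+19 - 7.9070598e+19 = 1.101e+19 Hz

(Intermediate values are shown rounded; full precision is carried through to the final answer.)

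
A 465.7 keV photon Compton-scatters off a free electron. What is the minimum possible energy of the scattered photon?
164.9836 keV (at θ = 180°)

The scattered photon has minimum energy when its wavelength is maximum, i.e., when the Compton shift Δλ = λ_C(1 − cos θ) is maximum. This occurs at θ = 180° (backscattering), giving Δλ_max = 2λ_C = 4.8526 pm.

Initial wavelength: λ₀ = hc/E₀ = 2.6623 pm
Maximum final wavelength: λ'_max = λ₀ + 2λ_C = 2.6623 + 4.8526 = 7.5149 pm
Minimum final energy: E'_min = hc/λ'_max = 164.9836 keV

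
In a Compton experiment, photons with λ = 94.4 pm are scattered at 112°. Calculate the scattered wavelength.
97.7352 pm

Using the Compton scattering formula:
λ' = λ + Δλ = λ + λ_C(1 - cos θ)

Given:
- Initial wavelength λ = 94.4 pm
- Scattering angle θ = 112°
- Compton wavelength λ_C ≈ 2.4263 pm

Calculate the shift:
Δλ = 2.4263 × (1 - cos(112°))
Δλ = 2.4263 × 1.3746
Δλ = 3.3352 pm

Final wavelength:
λ' = 94.4 + 3.3352 = 97.7352 pm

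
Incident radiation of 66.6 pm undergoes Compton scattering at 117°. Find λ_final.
70.1278 pm

Using the Compton scattering formula:
λ' = λ + Δλ = λ + λ_C(1 - cos θ)

Given:
- Initial wavelength λ = 66.6 pm
- Scattering angle θ = 117°
- Compton wavelength λ_C ≈ 2.4263 pm

Calculate the shift:
Δλ = 2.4263 × (1 - cos(117°))
Δλ = 2.4263 × 1.4540
Δλ = 3.5278 pm

Final wavelength:
λ' = 66.6 + 3.5278 = 70.1278 pm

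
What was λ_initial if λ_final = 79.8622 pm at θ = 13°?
79.8000 pm

From λ' = λ + Δλ, we have λ = λ' - Δλ

First calculate the Compton shift:
Δλ = λ_C(1 - cos θ)
Δλ = 2.4263 × (1 - cos(13°))
Δλ = 2.4263 × 0.0256
Δλ = 0.0622 pm

Initial wavelength:
λ = λ' - Δλ
λ = 79.8622 - 0.0622
λ = 79.8000 pm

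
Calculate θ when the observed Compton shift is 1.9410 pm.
78.46°

From the Compton formula Δλ = λ_C(1 - cos θ), we can solve for θ:

cos θ = 1 - Δλ/λ_C

Given:
- Δλ = 1.9410 pm
- λ_C = h/(m_e·c) ≈ 2.42631024 pm

cos θ = 1 - 1.9410/2.42631024
cos θ = 1 - 0.799980
cos θ = 0.200020

θ = arccos(0.200020)
θ = 78.46°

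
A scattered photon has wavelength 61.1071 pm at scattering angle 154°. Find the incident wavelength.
56.5000 pm

From λ' = λ + Δλ, we have λ = λ' - Δλ

First calculate the Compton shift:
Δλ = λ_C(1 - cos θ)
Δλ = 2.4263 × (1 - cos(154°))
Δλ = 2.4263 × 1.8988
Δλ = 4.6071 pm

Initial wavelength:
λ = λ' - Δλ
λ = 61.1071 - 4.6071
λ = 56.5000 pm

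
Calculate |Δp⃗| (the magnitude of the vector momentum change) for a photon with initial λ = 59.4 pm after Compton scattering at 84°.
1.4668e-23 kg·m/s

Photon momentum magnitude is p = h/λ.

Initial momentum:
p₀ = h/λ = 6.6261e-34/5.9400e-11 = 1.1155e-23 kg·m/s

After scattering:
λ' = λ + Δλ = 59.4 + 2.1727 = 61.5727 pm
p' = h/λ' = 6.6261e-34/6.1573e-11 = 1.0761e-23 kg·m/s

Momentum is a vector; the scattered photon's direction makes angle θ = 84° with the incident direction. The magnitude of the vector change Δp⃗ = p⃗₀ − p⃗' is found from the law of cosines:
|Δp⃗|² = p₀² + p'² − 2p₀p'cos θ
|Δp⃗|² = (1.1155e-23)² + (1.0761e-23)² − 2·1.1155e-23·1.0761e-23·cos(84°)
|Δp⃗| = 1.4668e-23 kg·m/s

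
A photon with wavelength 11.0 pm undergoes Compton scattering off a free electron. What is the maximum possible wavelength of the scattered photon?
15.8526 pm (at θ = 180°)

The Compton shift is Δλ = λ_C(1 − cos θ).

Since cos θ ranges from −1 to 1, the factor (1 − cos θ) ranges from 0 to 2; the maximum shift occurs at θ = 180° (backscattering):
Δλ_max = 2λ_C = 2 × 2.4263 pm = 4.8526 pm

Maximum scattered wavelength:
λ'_max = λ₀ + Δλ_max = 11.0 + 4.8526 = 15.8526 pm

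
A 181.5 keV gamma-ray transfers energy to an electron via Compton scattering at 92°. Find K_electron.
48.7841 keV

By energy conservation: K_e = E_initial - E_final

First find the scattered photon energy:
Initial wavelength: λ = hc/E = 6.8311 pm
Compton shift: Δλ = λ_C(1 - cos(92°)) = 2.5110 pm
Final wavelength: λ' = 6.8311 + 2.5110 = 9.3421 pm
Final photon energy: E' = hc/λ' = 132.7159 keV

Electron kinetic energy:
K_e = E - E' = 181.5000 - 132.7159 = 48.7841 keV

(Intermediate values are shown rounded; full precision is carried through to the final answer.)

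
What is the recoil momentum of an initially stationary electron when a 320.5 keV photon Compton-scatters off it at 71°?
1.7436e-22 kg·m/s

The electron is initially at rest, so by conservation of momentum:
p⃗_e = p⃗₀ − p⃗'  (incident photon momentum minus scattered photon momentum)

Photon momentum magnitudes (p = h/λ = E/c):
λ₀ = hc/E₀ = 3.8685 pm → p₀ = h/λ₀ = 1.7128e-22 kg·m/s
Δλ = λ_C(1 − cos 71°) = 1.6364 pm
λ' = 5.5048 pm → p' = h/λ' = 1.2037e-22 kg·m/s

The scattered photon makes angle θ = 71° with the incident direction, so by the law of cosines:
|p⃗_e|² = p₀² + p'² − 2p₀p'cos θ
|p⃗_e|² = (1.7128e-22)² + (1.2037e-22)² − 2·1.7128e-22·1.2037e-22·cos(71°)
|p⃗_e| = 1.7436e-22 kg·m/s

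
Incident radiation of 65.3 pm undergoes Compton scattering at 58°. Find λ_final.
66.4406 pm

Using the Compton scattering formula:
λ' = λ + Δλ = λ + λ_C(1 - cos θ)

Given:
- Initial wavelength λ = 65.3 pm
- Scattering angle θ = 58°
- Compton wavelength λ_C ≈ 2.4263 pm

Calculate the shift:
Δλ = 2.4263 × (1 - cos(58°))
Δλ = 2.4263 × 0.4701
Δλ = 1.1406 pm

Final wavelength:
λ' = 65.3 + 1.1406 = 66.4406 pm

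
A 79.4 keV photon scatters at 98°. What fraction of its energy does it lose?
0.1504 (or 15.04%)

Calculate initial and final photon energies:

Initial: E₀ = 79.4 keV → λ₀ = 15.6151 pm
Compton shift: Δλ = 2.7640 pm
Final wavelength: λ' = 18.3791 pm
Final energy: E' = 67.4592 keV

Fractional energy loss:
(E₀ - E')/E₀ = (79.4000 - 67.4592)/79.4000
= 11.9408/79.4000
= 0.1504
= 15.04%

(Intermediate values are shown rounded; full precision is carried through to the final answer.)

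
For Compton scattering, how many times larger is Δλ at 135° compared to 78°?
135° produces the larger shift by a factor of 2.155

Calculate both shifts using Δλ = λ_C(1 - cos θ):

For θ₁ = 78°:
Δλ₁ = 2.4263 × (1 - cos(78°))
Δλ₁ = 2.4263 × 0.7921
Δλ₁ = 1.9219 pm

For θ₂ = 135°:
Δλ₂ = 2.4263 × (1 - cos(135°))
Δλ₂ = 2.4263 × 1.7071
Δλ₂ = 4.1420 pm

The 135° angle produces the larger shift.
Ratio: 4.1420/1.9219 = 2.155

(Intermediate values are shown rounded; full precision is carried through to the final answer.)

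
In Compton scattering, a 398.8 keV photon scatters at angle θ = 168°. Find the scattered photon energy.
156.7727 keV

First convert energy to wavelength:
λ = hc/E, with hc ≈ 1239.842 keV·pm (i.e. 1239.842 eV·nm)

For E = 398.8 keV = 398800 eV:
λ = 1239.842 keV·pm / 398.8 keV
λ = 3.1089 pm

Calculate the Compton shift:
Δλ = λ_C(1 - cos(168°)) = 2.4263 × 1.9781
Δλ = 4.7996 pm

Final wavelength:
λ' = 3.1089 + 4.7996 = 7.9085 pm

Final energy:
E' = hc/λ' = 1239.842 / 7.9085 = 156.7727 keV

(Intermediate values are shown rounded; full precision is carried through to the final answer.)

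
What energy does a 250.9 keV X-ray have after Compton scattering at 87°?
171.2275 keV

First convert energy to wavelength:
λ = hc/E, with hc ≈ 1239.842 keV·pm (i.e. 1239.842 eV·nm)

For E = 250.9 keV = 250900 eV:
λ = 1239.842 keV·pm / 250.9 keV
λ = 4.9416 pm

Calculate the Compton shift:
Δλ = λ_C(1 - cos(87°)) = 2.4263 × 0.9477
Δλ = 2.2993 pm

Final wavelength:
λ' = 4.9416 + 2.2993 = 7.2409 pm

Final energy:
E' = hc/λ' = 1239.842 / 7.2409 = 171.2275 keV

(Intermediate values are shown rounded; full precision is carried through to the final answer.)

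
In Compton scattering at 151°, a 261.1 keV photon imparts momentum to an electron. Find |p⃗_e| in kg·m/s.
2.0481e-22 kg·m/s

The electron is initially at rest, so by conservation of momentum:
p⃗_e = p⃗₀ − p⃗'  (incident photon momentum minus scattered photon momentum)

Photon momentum magnitudes (p = h/λ = E/c):
λ₀ = hc/E₀ = 4.7485 pm → p₀ = h/λ₀ = 1.3954e-22 kg·m/s
Δλ = λ_C(1 − cos 151°) = 4.5484 pm
λ' = 9.2969 pm → p' = h/λ' = 7.1272e-23 kg·m/s

The scattered photon makes angle θ = 151° with the incident direction, so by the law of cosines:
|p⃗_e|² = p₀² + p'² − 2p₀p'cos θ
|p⃗_e|² = (1.3954e-22)² + (7.1272e-23)² − 2·1.3954e-22·7.1272e-23·cos(151°)
|p⃗_e| = 2.0481e-22 kg·m/s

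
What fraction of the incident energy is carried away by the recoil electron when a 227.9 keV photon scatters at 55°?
0.1598 (or 15.98%)

Calculate initial and final photon energies:

Initial: E₀ = 227.9 keV → λ₀ = 5.4403 pm
Compton shift: Δλ = 1.0346 pm
Final wavelength: λ' = 6.4749 pm
Final energy: E' = 191.4836 keV

Fractional energy loss:
(E₀ - E')/E₀ = (227.9000 - 191.4836)/227.9000
= 36.4164/227.9000
= 0.1598
= 15.98%

(Intermediate values are shown rounded; full precision is carried through to the final answer.)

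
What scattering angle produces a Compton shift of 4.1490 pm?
135.24°

From the Compton formula Δλ = λ_C(1 - cos θ), we can solve for θ:

cos θ = 1 - Δλ/λ_C

Given:
- Δλ = 4.1490 pm
- λ_C = h/(m_e·c) ≈ 2.42631024 pm

cos θ = 1 - 4.1490/2.42631024
cos θ = 1 - 1.710004
cos θ = -0.710004

θ = arccos(-0.710004)
θ = 135.24°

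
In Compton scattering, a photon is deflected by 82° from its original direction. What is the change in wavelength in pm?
2.0886 pm

Using the Compton scattering formula:
Δλ = λ_C(1 - cos θ)

where λ_C = h/(m_e·c) ≈ 2.4263 pm is the Compton wavelength of an electron.

For θ = 82°:
cos(82°) = 0.1392
1 - cos(82°) = 0.8608

Δλ = 2.4263 × 0.8608
Δλ = 2.0886 pm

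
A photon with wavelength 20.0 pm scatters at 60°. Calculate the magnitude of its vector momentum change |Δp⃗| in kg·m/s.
3.2225e-23 kg·m/s

Photon momentum magnitude is p = h/λ.

Initial momentum:
p₀ = h/λ = 6.6261e-34/2.0000e-11 = 3.3130e-23 kg·m/s

After scattering:
λ' = λ + Δλ = 20.0 + 1.2132 = 21.2132 pm
p' = h/λ' = 6.6261e-34/2.1213e-11 = 3.1236e-23 kg·m/s

Momentum is a vector; the scattered photon's direction makes angle θ = 60° with the incident direction. The magnitude of the vector change Δp⃗ = p⃗₀ − p⃗' is found from the law of cosines:
|Δp⃗|² = p₀² + p'² − 2p₀p'cos θ
|Δp⃗|² = (3.3130e-23)² + (3.1236e-23)² − 2·3.3130e-23·3.1236e-23·cos(60°)
|Δp⃗| = 3.2225e-23 kg·m/s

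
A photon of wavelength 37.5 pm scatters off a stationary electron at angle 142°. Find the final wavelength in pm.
41.8383 pm

Using the Compton scattering formula:
λ' = λ + Δλ = λ + λ_C(1 - cos θ)

Given:
- Initial wavelength λ = 37.5 pm
- Scattering angle θ = 142°
- Compton wavelength λ_C ≈ 2.4263 pm

Calculate the shift:
Δλ = 2.4263 × (1 - cos(142°))
Δλ = 2.4263 × 1.7880
Δλ = 4.3383 pm

Final wavelength:
λ' = 37.5 + 4.3383 = 41.8383 pm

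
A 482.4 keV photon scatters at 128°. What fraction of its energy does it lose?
0.6040 (or 60.40%)

Calculate initial and final photon energies:

Initial: E₀ = 482.4 keV → λ₀ = 2.5702 pm
Compton shift: Δλ = 3.9201 pm
Final wavelength: λ' = 6.4902 pm
Final energy: E' = 191.0315 keV

Fractional energy loss:
(E₀ - E')/E₀ = (482.4000 - 191.0315)/482.4000
= 291.3685/482.4000
= 0.6040
= 60.40%

(Intermediate values are shown rounded; full precision is carried through to the final answer.)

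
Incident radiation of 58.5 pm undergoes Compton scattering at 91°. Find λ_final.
60.9687 pm

Using the Compton scattering formula:
λ' = λ + Δλ = λ + λ_C(1 - cos θ)

Given:
- Initial wavelength λ = 58.5 pm
- Scattering angle θ = 91°
- Compton wavelength λ_C ≈ 2.4263 pm

Calculate the shift:
Δλ = 2.4263 × (1 - cos(91°))
Δλ = 2.4263 × 1.0175
Δλ = 2.4687 pm

Final wavelength:
λ' = 58.5 + 2.4687 = 60.9687 pm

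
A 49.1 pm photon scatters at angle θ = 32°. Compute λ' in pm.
49.4687 pm

Using the Compton scattering formula:
λ' = λ + Δλ = λ + λ_C(1 - cos θ)

Given:
- Initial wavelength λ = 49.1 pm
- Scattering angle θ = 32°
- Compton wavelength λ_C ≈ 2.4263 pm

Calculate the shift:
Δλ = 2.4263 × (1 - cos(32°))
Δλ = 2.4263 × 0.1520
Δλ = 0.3687 pm

Final wavelength:
λ' = 49.1 + 0.3687 = 49.4687 pm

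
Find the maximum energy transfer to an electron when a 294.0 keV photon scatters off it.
157.2995 keV

Maximum energy transfer occurs at θ = 180° (backscattering).

Initial photon: E₀ = 294.0 keV → λ₀ = 4.2171 pm

Maximum Compton shift (at 180°):
Δλ_max = 2λ_C = 2 × 2.4263 = 4.8526 pm

Final wavelength:
λ' = 4.2171 + 4.8526 = 9.0698 pm

Minimum photon energy (maximum energy to electron):
E'_min = hc/λ' = 136.7005 keV

Maximum electron kinetic energy:
K_max = E₀ - E'_min = 294.0000 - 136.7005 = 157.2995 keV

(Intermediate values are shown rounded; full precision is carried through to the final answer.)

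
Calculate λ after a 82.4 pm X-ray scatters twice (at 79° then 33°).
84.7548 pm

Apply Compton shift twice:

First scattering at θ₁ = 79°:
Δλ₁ = λ_C(1 - cos(79°))
Δλ₁ = 2.4263 × 0.8092
Δλ₁ = 1.9633 pm

After first scattering:
λ₁ = 82.4 + 1.9633 = 84.3633 pm

Second scattering at θ₂ = 33°:
Δλ₂ = λ_C(1 - cos(33°))
Δλ₂ = 2.4263 × 0.1613
Δλ₂ = 0.3914 pm

Final wavelength:
λ₂ = 84.3633 + 0.3914 = 84.7548 pm

Total shift: Δλ_total = 1.9633 + 0.3914 = 2.3548 pm

(Intermediate values are shown rounded; full precision is carried through to the final answer.)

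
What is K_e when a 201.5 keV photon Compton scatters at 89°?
56.2689 keV

By energy conservation: K_e = E_initial - E_final

First find the scattered photon energy:
Initial wavelength: λ = hc/E = 6.1531 pm
Compton shift: Δλ = λ_C(1 - cos(89°)) = 2.3840 pm
Final wavelength: λ' = 6.1531 + 2.3840 = 8.5370 pm
Final photon energy: E' = hc/λ' = 145.2311 keV

Electron kinetic energy:
K_e = E - E' = 201.5000 - 145.2311 = 56.2689 keV

(Intermediate values are shown rounded; full precision is carried through to the final answer.)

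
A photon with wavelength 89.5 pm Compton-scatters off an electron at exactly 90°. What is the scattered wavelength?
91.9263 pm

Using the Compton formula: λ' = λ + λ_C(1 − cos θ)

For θ = 90°, cos θ = 0 (exact) = 0.0000, so:
1 − cos 90° = 1 − (0) = 1.0000

Δλ = λ_C × 1.0000 = 2.4263 × 1.0000 = 2.4263 pm

λ' = 89.5 + 2.4263 = 91.9263 pm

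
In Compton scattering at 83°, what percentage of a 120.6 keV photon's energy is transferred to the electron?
0.1717 (or 17.17%)

Calculate initial and final photon energies:

Initial: E₀ = 120.6 keV → λ₀ = 10.2806 pm
Compton shift: Δλ = 2.1306 pm
Final wavelength: λ' = 12.4112 pm
Final energy: E' = 99.8968 keV

Fractional energy loss:
(E₀ - E')/E₀ = (120.6000 - 99.8968)/120.6000
= 20.7032/120.6000
= 0.1717
= 17.17%

(Intermediate values are shown rounded; full precision is carried through to the final answer.)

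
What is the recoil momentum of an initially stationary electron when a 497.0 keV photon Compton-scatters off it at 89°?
2.9620e-22 kg·m/s

The electron is initially at rest, so by conservation of momentum:
p⃗_e = p⃗₀ − p⃗'  (incident photon momentum minus scattered photon momentum)

Photon momentum magnitudes (p = h/λ = E/c):
λ₀ = hc/E₀ = 2.4947 pm → p₀ = h/λ₀ = 2.6561e-22 kg·m/s
Δλ = λ_C(1 − cos 89°) = 2.3840 pm
λ' = 4.8786 pm → p' = h/λ' = 1.3582e-22 kg·m/s

The scattered photon makes angle θ = 89° with the incident direction, so by the law of cosines:
|p⃗_e|² = p₀² + p'² − 2p₀p'cos θ
|p⃗_e|² = (2.6561e-22)² + (1.3582e-22)² − 2·2.6561e-22·1.3582e-22·cos(89°)
|p⃗_e| = 2.9620e-22 kg·m/s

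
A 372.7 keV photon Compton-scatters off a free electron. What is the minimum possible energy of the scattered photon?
151.5835 keV (at θ = 180°)

The scattered photon has minimum energy when its wavelength is maximum, i.e., when the Compton shift Δλ = λ_C(1 − cos θ) is maximum. This occurs at θ = 180° (backscattering), giving Δλ_max = 2λ_C = 4.8526 pm.

Initial wavelength: λ₀ = hc/E₀ = 3.3266 pm
Maximum final wavelength: λ'_max = λ₀ + 2λ_C = 3.3266 + 4.8526 = 8.1793 pm
Minimum final energy: E'_min = hc/λ'_max = 151.5835 keV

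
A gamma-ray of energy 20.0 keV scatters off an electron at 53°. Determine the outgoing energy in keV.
19.6931 keV

First convert energy to wavelength:
λ = hc/E, with hc ≈ 1239.842 keV·pm (i.e. 1239.842 eV·nm)

For E = 20.0 keV = 20000 eV:
λ = 1239.842 keV·pm / 20.0 keV
λ = 61.9921 pm

Calculate the Compton shift:
Δλ = λ_C(1 - cos(53°)) = 2.4263 × 0.3982
Δλ = 0.9661 pm

Final wavelength:
λ' = 61.9921 + 0.9661 = 62.9582 pm

Final energy:
E' = hc/λ' = 1239.842 / 62.9582 = 19.6931 keV

(Intermediate values are shown rounded; full precision is carried through to the final answer.)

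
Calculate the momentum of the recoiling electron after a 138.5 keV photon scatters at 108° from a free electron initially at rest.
1.0470e-22 kg·m/s

The electron is initially at rest, so by conservation of momentum:
p⃗_e = p⃗₀ − p⃗'  (incident photon momentum minus scattered photon momentum)

Photon momentum magnitudes (p = h/λ = E/c):
λ₀ = hc/E₀ = 8.9519 pm → p₀ = h/λ₀ = 7.4018e-23 kg·m/s
Δλ = λ_C(1 − cos 108°) = 3.1761 pm
λ' = 12.1280 pm → p' = h/λ' = 5.4634e-23 kg·m/s

The scattered photon makes angle θ = 108° with the incident direction, so by the law of cosines:
|p⃗_e|² = p₀² + p'² − 2p₀p'cos θ
|p⃗_e|² = (7.4018e-23)² + (5.4634e-23)² − 2·7.4018e-23·5.4634e-23·cos(108°)
|p⃗_e| = 1.0470e-22 kg·m/s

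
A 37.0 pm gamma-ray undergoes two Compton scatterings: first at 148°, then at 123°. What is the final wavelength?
45.2317 pm

Apply Compton shift twice:

First scattering at θ₁ = 148°:
Δλ₁ = λ_C(1 - cos(148°))
Δλ₁ = 2.4263 × 1.8480
Δλ₁ = 4.4839 pm

After first scattering:
λ₁ = 37.0 + 4.4839 = 41.4839 pm

Second scattering at θ₂ = 123°:
Δλ₂ = λ_C(1 - cos(123°))
Δλ₂ = 2.4263 × 1.5446
Δλ₂ = 3.7478 pm

Final wavelength:
λ₂ = 41.4839 + 3.7478 = 45.2317 pm

Total shift: Δλ_total = 4.4839 + 3.7478 = 8.2317 pm

(Intermediate values are shown rounded; full precision is carried through to the final answer.)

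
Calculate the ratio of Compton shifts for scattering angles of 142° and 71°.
142° produces the larger shift by a factor of 2.651

Calculate both shifts using Δλ = λ_C(1 - cos θ):

For θ₁ = 71°:
Δλ₁ = 2.4263 × (1 - cos(71°))
Δλ₁ = 2.4263 × 0.6744
Δλ₁ = 1.6364 pm

For θ₂ = 142°:
Δλ₂ = 2.4263 × (1 - cos(142°))
Δλ₂ = 2.4263 × 1.7880
Δλ₂ = 4.3383 pm

The 142° angle produces the larger shift.
Ratio: 4.3383/1.6364 = 2.651

(Intermediate values are shown rounded; full precision is carried through to the final answer.)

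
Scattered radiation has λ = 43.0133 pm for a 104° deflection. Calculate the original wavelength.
40.0000 pm

From λ' = λ + Δλ, we have λ = λ' - Δλ

First calculate the Compton shift:
Δλ = λ_C(1 - cos θ)
Δλ = 2.4263 × (1 - cos(104°))
Δλ = 2.4263 × 1.2419
Δλ = 3.0133 pm

Initial wavelength:
λ = λ' - Δλ
λ = 43.0133 - 3.0133
λ = 40.0000 pm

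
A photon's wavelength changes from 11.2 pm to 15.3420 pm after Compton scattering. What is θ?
135.00°

First find the wavelength shift:
Δλ = λ' - λ = 15.3420 - 11.2 = 4.1420 pm

Using Δλ = λ_C(1 - cos θ), with λ_C = h/(m_e·c) ≈ 2.42631024 pm:
cos θ = 1 - Δλ/λ_C
cos θ = 1 - 4.1420/2.42631024
cos θ = -0.707119

θ = arccos(-0.707119)
θ = 135.00°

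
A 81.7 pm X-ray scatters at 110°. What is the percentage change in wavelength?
3.9855%

Calculate the Compton shift:
Δλ = λ_C(1 - cos(110°))
Δλ = 2.4263 × (1 - cos(110°))
Δλ = 2.4263 × 1.3420
Δλ = 3.2562 pm

Percentage change:
(Δλ/λ₀) × 100 = (3.2562/81.7) × 100
= 3.9855%

(Intermediate values are shown rounded; full precision is carried through to the final answer.)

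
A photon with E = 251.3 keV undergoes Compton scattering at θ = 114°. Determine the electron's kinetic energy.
102.7606 keV

By energy conservation: K_e = E_initial - E_final

First find the scattered photon energy:
Initial wavelength: λ = hc/E = 4.9337 pm
Compton shift: Δλ = λ_C(1 - cos(114°)) = 3.4132 pm
Final wavelength: λ' = 4.9337 + 3.4132 = 8.3469 pm
Final photon energy: E' = hc/λ' = 148.5394 keV

Electron kinetic energy:
K_e = E - E' = 251.3000 - 148.5394 = 102.7606 keV

(Intermediate values are shown rounded; full precision is carried through to the final answer.)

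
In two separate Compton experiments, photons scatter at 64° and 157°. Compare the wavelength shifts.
157° produces the larger shift by a factor of 3.420

Calculate both shifts using Δλ = λ_C(1 - cos θ):

For θ₁ = 64°:
Δλ₁ = 2.4263 × (1 - cos(64°))
Δλ₁ = 2.4263 × 0.5616
Δλ₁ = 1.3627 pm

For θ₂ = 157°:
Δλ₂ = 2.4263 × (1 - cos(157°))
Δλ₂ = 2.4263 × 1.9205
Δλ₂ = 4.6597 pm

The 157° angle produces the larger shift.
Ratio: 4.6597/1.3627 = 3.420

(Intermediate values are shown rounded; full precision is carried through to the final answer.)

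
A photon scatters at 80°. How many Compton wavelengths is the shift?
0.8264 λ_C

The Compton shift formula is:
Δλ = λ_C(1 - cos θ)

Dividing both sides by λ_C:
Δλ/λ_C = 1 - cos θ

For θ = 80°:
Δλ/λ_C = 1 - cos(80°)
Δλ/λ_C = 1 - 0.1736
Δλ/λ_C = 0.8264

This means the shift is 0.8264 × λ_C = 2.0050 pm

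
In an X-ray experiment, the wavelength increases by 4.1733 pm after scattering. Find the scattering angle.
136.06°

From the Compton formula Δλ = λ_C(1 - cos θ), we can solve for θ:

cos θ = 1 - Δλ/λ_C

Given:
- Δλ = 4.1733 pm
- λ_C = h/(m_e·c) ≈ 2.42631024 pm

cos θ = 1 - 4.1733/2.42631024
cos θ = 1 - 1.720019
cos θ = -0.720019

θ = arccos(-0.720019)
θ = 136.06°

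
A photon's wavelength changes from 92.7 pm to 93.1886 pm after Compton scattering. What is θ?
37.00°

First find the wavelength shift:
Δλ = λ' - λ = 93.1886 - 92.7 = 0.4886 pm

Using Δλ = λ_C(1 - cos θ), with λ_C = h/(m_e·c) ≈ 2.42631024 pm:
cos θ = 1 - Δλ/λ_C
cos θ = 1 - 0.4886/2.42631024
cos θ = 0.798624

θ = arccos(0.798624)
θ = 37.00°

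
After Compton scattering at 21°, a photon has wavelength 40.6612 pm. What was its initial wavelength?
40.5000 pm

From λ' = λ + Δλ, we have λ = λ' - Δλ

First calculate the Compton shift:
Δλ = λ_C(1 - cos θ)
Δλ = 2.4263 × (1 - cos(21°))
Δλ = 2.4263 × 0.0664
Δλ = 0.1612 pm

Initial wavelength:
λ = λ' - Δλ
λ = 40.6612 - 0.1612
λ = 40.5000 pm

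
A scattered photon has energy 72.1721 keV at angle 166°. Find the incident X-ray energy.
100.0000 keV

Convert final energy to wavelength (hc ≈ 1239.842 keV·pm):
λ' = hc/E' = 1239.842 / 72.1721 = 17.1790 pm

Calculate the Compton shift:
Δλ = λ_C(1 - cos(166°))
Δλ = 2.4263 × (1 - cos(166°))
Δλ = 4.7805 pm

Initial wavelength:
λ = λ' - Δλ = 17.1790 - 4.7805 = 12.3984 pm

Initial energy:
E = hc/λ = 1239.842 / 12.3984 = 100.0000 keV

(Intermediate values are shown rounded; full precision is carried through to the final answer.)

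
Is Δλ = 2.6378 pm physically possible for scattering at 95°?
Yes, consistent

Calculate the expected shift for θ = 95°:

Δλ_expected = λ_C(1 - cos(95°))
Δλ_expected = 2.4263 × (1 - cos(95°))
Δλ_expected = 2.4263 × 1.0872
Δλ_expected = 2.6378 pm

Given shift: 2.6378 pm
Expected shift: 2.6378 pm
Difference: 0.0000 pm

The values match. This is consistent with Compton scattering at the stated angle.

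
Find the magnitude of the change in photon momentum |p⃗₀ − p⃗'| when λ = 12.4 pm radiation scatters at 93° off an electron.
7.1181e-23 kg·m/s

Photon momentum magnitude is p = h/λ.

Initial momentum:
p₀ = h/λ = 6.6261e-34/1.2400e-11 = 5.3436e-23 kg·m/s

After scattering:
λ' = λ + Δλ = 12.4 + 2.5533 = 14.9533 pm
p' = h/λ' = 6.6261e-34/1.4953e-11 = 4.4312e-23 kg·m/s

Momentum is a vector; the scattered photon's direction makes angle θ = 93° with the incident direction. The magnitude of the vector change Δp⃗ = p⃗₀ − p⃗' is found from the law of cosines:
|Δp⃗|² = p₀² + p'² − 2p₀p'cos θ
|Δp⃗|² = (5.3436e-23)² + (4.4312e-23)² − 2·5.3436e-23·4.4312e-23·cos(93°)
|Δp⃗| = 7.1181e-23 kg·m/s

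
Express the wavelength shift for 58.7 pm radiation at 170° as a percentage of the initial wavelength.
8.2040%

Calculate the Compton shift:
Δλ = λ_C(1 - cos(170°))
Δλ = 2.4263 × (1 - cos(170°))
Δλ = 2.4263 × 1.9848
Δλ = 4.8158 pm

Percentage change:
(Δλ/λ₀) × 100 = (4.8158/58.7) × 100
= 8.2040%

(Intermediate values are shown rounded; full precision is carried through to the final answer.)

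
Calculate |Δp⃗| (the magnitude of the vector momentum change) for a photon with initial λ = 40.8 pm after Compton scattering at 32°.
8.9139e-24 kg·m/s

Photon momentum magnitude is p = h/λ.

Initial momentum:
p₀ = h/λ = 6.6261e-34/4.0800e-11 = 1.6240e-23 kg·m/s

After scattering:
λ' = λ + Δλ = 40.8 + 0.3687 = 41.1687 pm
p' = h/λ' = 6.6261e-34/4.1169e-11 = 1.6095e-23 kg·m/s

Momentum is a vector; the scattered photon's direction makes angle θ = 32° with the incident direction. The magnitude of the vector change Δp⃗ = p⃗₀ − p⃗' is found from the law of cosines:
|Δp⃗|² = p₀² + p'² − 2p₀p'cos θ
|Δp⃗|² = (1.6240e-23)² + (1.6095e-23)² − 2·1.6240e-23·1.6095e-23·cos(32°)
|Δp⃗| = 8.9139e-24 kg·m/s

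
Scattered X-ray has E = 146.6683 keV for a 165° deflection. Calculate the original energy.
336.6000 keV

Convert final energy to wavelength (hc ≈ 1239.842 keV·pm):
λ' = hc/E' = 1239.842 / 146.6683 = 8.4534 pm

Calculate the Compton shift:
Δλ = λ_C(1 - cos(165°))
Δλ = 2.4263 × (1 - cos(165°))
Δλ = 4.7699 pm

Initial wavelength:
λ = λ' - Δλ = 8.4534 - 4.7699 = 3.6834 pm

Initial energy:
E = hc/λ = 1239.842 / 3.6834 = 336.6000 keV

(Intermediate values are shown rounded; full precision is carried through to the final answer.)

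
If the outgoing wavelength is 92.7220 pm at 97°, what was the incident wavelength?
90.0000 pm

From λ' = λ + Δλ, we have λ = λ' - Δλ

First calculate the Compton shift:
Δλ = λ_C(1 - cos θ)
Δλ = 2.4263 × (1 - cos(97°))
Δλ = 2.4263 × 1.1219
Δλ = 2.7220 pm

Initial wavelength:
λ = λ' - Δλ
λ = 92.7220 - 2.7220
λ = 90.0000 pm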